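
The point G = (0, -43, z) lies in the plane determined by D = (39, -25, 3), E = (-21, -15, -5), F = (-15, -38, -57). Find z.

-61

A normal to the plane is n = DE × DF = (-704, -3168, 1320).
G lies in the plane iff n · DG = 0.
This gives (1320)z + (80520) = 0, so z = -61.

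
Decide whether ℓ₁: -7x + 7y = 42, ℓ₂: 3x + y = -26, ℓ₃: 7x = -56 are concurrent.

Yes

Intersecting ℓ₁ and ℓ₂: solving the 2×2 system gives (x, y) = (-8, -2).
Substitute into ℓ₃: (7)(-8) + (0)(-2) = -56.
This equals -56, so (-8, -2) lies on all three lines and they are concurrent.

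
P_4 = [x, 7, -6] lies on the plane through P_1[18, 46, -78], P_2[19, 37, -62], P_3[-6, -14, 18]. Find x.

The plane through P_1, P_2, P_3 has equation 96x − 480y − 276z = 1176.
Substituting P_4: (96)x + (-1704) = 1176, so x = 30.

30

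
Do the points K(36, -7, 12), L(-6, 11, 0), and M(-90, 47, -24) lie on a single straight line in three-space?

Yes

KL = (-42, 18, -12), KM = (-126, 54, -36).
KL × KM = (0, 0, 0).
The cross product vanishes, so the three points are collinear.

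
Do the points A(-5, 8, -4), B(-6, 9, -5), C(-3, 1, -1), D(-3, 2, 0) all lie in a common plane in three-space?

With A as base: AB = (-1, 1, -1), AC = (2, -7, 3), AD = (2, -6, 4).
AC × AD = (-10, -2, 2).
AB · (AC × AD) = 6.
Since 6 ≠ 0, the four points are not coplanar.

No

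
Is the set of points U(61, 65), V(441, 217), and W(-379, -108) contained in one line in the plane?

UV = (380, 152), UW = (-440, -173).
If collinear, UW would be a scalar multiple of UV. But (380)·(-173) ≠ (152)·(-440) (difference 1140), so they are not parallel; the points are not collinear.

No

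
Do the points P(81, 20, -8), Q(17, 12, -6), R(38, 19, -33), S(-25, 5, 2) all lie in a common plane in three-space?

The four points are coplanar iff the 3×3 determinant with rows PQ, PR, PS is zero.
Rows: (-64, -8, 2), (-43, -1, -25), (-106, -15, 10).
Expanding along the first row: (-64)(-385) − (-8)(-3080) + (2)(539) = 1078.
Nonzero ⇒ not coplanar.

No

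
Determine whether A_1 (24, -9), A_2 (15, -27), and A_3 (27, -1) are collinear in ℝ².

No

A_1A_2 = (-9, -18), A_1A_3 = (3, 8).
Twice the signed area of △A_1A_2A_3 is (-9)(8) − (-18)(3) = -18.
The area is nonzero, so the three points are not collinear.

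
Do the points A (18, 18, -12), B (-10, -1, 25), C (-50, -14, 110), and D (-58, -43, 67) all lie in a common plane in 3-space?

Yes

The four points are coplanar iff the 3×3 determinant with rows AB, AC, AD is zero.
Rows: (-28, -19, 37), (-68, -32, 122), (-76, -61, 79).
Expanding along the first row: (-28)(4914) − (-19)(3900) + (37)(1716) = 0.
Zero determinant ⇒ coplanar.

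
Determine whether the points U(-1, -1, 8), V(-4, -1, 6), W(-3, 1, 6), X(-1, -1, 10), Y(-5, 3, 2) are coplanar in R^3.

No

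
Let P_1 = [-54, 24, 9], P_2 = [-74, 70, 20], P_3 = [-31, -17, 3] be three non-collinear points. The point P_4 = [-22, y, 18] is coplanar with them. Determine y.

-2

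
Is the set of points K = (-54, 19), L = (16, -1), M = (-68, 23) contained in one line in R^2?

Yes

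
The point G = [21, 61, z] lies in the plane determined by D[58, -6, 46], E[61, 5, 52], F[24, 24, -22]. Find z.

The plane through D, E, F has equation −928x + 464z = -32480.
Substituting G: (464)z + (-19488) = -32480, so z = -28.

-28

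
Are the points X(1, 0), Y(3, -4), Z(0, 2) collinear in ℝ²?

XY = (2, -4), XZ = (-1, 2).
Checking proportionality: XZ = -1/2·XY, so the vectors are parallel and the points are collinear.

Yes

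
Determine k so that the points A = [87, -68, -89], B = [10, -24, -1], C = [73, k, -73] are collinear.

Collinearity requires AB × AC = 0; each component is linear in k.
The x-component gives (-88)k + (-5280) = 0, so k = -60.
The remaining components then also vanish.

-60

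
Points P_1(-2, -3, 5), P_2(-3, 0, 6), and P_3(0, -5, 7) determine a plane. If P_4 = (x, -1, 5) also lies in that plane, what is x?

-3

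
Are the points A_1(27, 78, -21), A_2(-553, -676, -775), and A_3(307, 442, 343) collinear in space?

A_1A_2 = (-580, -754, -754), A_1A_3 = (280, 364, 364).
Each component of A_1A_3 is -14/29 times the corresponding component of A_1A_2, so A_1A_3 = -14/29·A_1A_2 and the points are collinear.

Yes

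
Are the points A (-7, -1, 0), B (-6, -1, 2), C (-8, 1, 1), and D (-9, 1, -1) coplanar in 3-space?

The four points are coplanar iff the 3×3 determinant with rows AB, AC, AD is zero.
Rows: (1, 0, 2), (-1, 2, 1), (-2, 2, -1).
Expanding along the first row: (1)(-4) − (0)(3) + (2)(2) = 0.
Zero determinant ⇒ coplanar.

Yes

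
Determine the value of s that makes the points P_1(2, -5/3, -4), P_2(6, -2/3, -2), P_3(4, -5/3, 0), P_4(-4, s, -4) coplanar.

-11/3

Normal to plane P_1P_2P_3: n = (4, -12, -2); plane equation n·P = 36.
Requiring n·P_4 = 36: (-12)s + (-8) = 36.
So s = -11/3.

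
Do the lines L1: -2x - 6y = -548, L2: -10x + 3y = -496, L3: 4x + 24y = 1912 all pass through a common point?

The three lines meet at one point iff the augmented coefficient matrix [aᵢ bᵢ cᵢ] has rank < 3, i.e. its determinant vanishes.
Here the determinant is 0.
It vanishes, so the lines are concurrent at (70, 68).

Yes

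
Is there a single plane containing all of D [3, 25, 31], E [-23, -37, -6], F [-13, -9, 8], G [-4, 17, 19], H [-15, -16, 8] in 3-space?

No

The plane through D, E, F has normal n = DE × DF = (168, -6, -108) and equation n·P = -2994.
Checking the remaining points: n·G = -2826, n·H = -3288.
Since n·G = -2826 ≠ -2994, G is off the plane and the points are not all coplanar.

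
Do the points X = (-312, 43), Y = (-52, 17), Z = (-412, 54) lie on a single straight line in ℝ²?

XY = (260, -26), XZ = (-100, 11).
If collinear, XZ would be a scalar multiple of XY. But (260)·(11) ≠ (-26)·(-100) (difference 260), so they are not parallel; the points are not collinear.

No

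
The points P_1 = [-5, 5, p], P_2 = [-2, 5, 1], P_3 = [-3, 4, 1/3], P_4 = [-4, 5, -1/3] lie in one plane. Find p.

Coplanarity ⇔ det[P_1P_2; P_1P_3; P_1P_4] = 0.
Expanding, this is linear in p: (2)p + (2) = 0.
So p = -1.

-1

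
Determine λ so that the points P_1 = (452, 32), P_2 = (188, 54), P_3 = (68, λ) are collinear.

Collinearity: (P_3 − P_1) must be parallel to (P_2 − P_1) = (-264, 22).
Cross-multiplying the components: (λ − 32)·(-264) = (-384)·(22).
Solving gives λ = 64.

64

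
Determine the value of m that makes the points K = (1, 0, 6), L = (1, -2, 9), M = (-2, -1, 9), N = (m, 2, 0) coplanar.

7

Coplanarity ⇔ det[KL; KM; KN] = 0.
Expanding, this is linear in m: (-3)m + (21) = 0.
So m = 7.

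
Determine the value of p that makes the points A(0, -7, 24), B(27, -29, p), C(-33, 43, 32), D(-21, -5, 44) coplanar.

8

The points are coplanar iff AB · (AC × AD) = 0.
Expanding, this is linear in p: (984)p + (-7872) = 0.
So p = 8.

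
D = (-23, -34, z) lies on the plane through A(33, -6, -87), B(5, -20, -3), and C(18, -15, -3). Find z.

81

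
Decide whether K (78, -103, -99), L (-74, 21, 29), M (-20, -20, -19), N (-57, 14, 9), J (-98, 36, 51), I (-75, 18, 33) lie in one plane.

No

The plane through K, L, M has normal n = KL × KM = (-704, -384, -464) and equation n·P = 30576.
Checking the remaining points: n·N = 30576, n·J = 31504, n·I = 30576.
Since n·J = 31504 ≠ 30576, J is off the plane and the points are not all coplanar.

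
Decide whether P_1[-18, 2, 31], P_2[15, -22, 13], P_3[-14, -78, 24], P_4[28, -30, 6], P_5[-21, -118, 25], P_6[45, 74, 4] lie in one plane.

The plane through P_1, P_2, P_3 has normal n = P_1P_2 × P_1P_3 = (-1272, 159, -2544) and equation n·P = -55650.
Checking the remaining points: n·P_4 = -55650, n·P_5 = -55650, n·P_6 = -55650.
All equal -55650, so all 6 points lie in one plane.

Yes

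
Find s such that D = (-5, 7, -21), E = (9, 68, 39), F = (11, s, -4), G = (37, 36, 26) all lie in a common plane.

17

Normal to plane DEG: n = (1127, 1862, -2156); plane equation n·P = 52675.
Requiring n·F = 52675: (1862)s + (21021) = 52675.
So s = 17.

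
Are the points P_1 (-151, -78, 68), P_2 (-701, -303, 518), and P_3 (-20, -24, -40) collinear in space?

No

P_1P_2 = (-550, -225, 450), P_1P_3 = (131, 54, -108).
Comparing components 3 and 1: (450)(131) − (-550)(-108) = -450 ≠ 0, so P_1P_2 and P_1P_3 are not parallel and the points are not collinear.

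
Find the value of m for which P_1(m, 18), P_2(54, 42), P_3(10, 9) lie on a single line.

22

Collinearity: (P_1 − P_2) must be parallel to (P_3 − P_2) = (-44, -33).
Cross-multiplying the components: (m − 54)·(-33) = (-24)·(-44).
Solving gives m = 22.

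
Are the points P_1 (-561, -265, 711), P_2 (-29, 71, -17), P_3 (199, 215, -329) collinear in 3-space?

Yes

P_1P_2 = (532, 336, -728), P_1P_3 = (760, 480, -1040).
Each component of P_1P_3 is 10/7 times the corresponding component of P_1P_2, so P_1P_3 = 10/7·P_1P_2 and the points are collinear.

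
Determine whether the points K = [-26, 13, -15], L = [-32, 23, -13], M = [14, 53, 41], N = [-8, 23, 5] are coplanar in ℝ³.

Yes

With K as base: KL = (-6, 10, 2), KM = (40, 40, 56), KN = (18, 10, 20).
KM × KN = (240, 208, -320).
KL · (KM × KN) = 0.
The scalar triple product vanishes, so the four points are coplanar.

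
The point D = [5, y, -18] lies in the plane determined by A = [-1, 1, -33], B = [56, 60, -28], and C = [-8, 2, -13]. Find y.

13

A normal to the plane is n = AB × AC = (1175, -1175, 470).
D lies in the plane iff n · AD = 0.
This gives (-1175)y + (15275) = 0, so y = 13.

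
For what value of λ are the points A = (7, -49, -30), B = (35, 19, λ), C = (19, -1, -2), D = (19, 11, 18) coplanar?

-38

Coplanarity ⇔ det[AB; AC; AD] = 0.
Expanding, this is linear in λ: (144)λ + (5472) = 0.
So λ = -38.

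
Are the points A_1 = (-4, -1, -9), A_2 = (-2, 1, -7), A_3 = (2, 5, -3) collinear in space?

A_1A_2 = (2, 2, 2), A_1A_3 = (6, 6, 6).
Each component of A_1A_3 is 3 times the corresponding component of A_1A_2, so A_1A_3 = 3·A_1A_2 and the points are collinear.

Yes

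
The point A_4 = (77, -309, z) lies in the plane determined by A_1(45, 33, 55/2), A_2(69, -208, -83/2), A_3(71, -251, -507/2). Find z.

-501/2

The plane through A_1, A_2, A_3 has equation 48125x + 4950y − 550z = 2313850.
Substituting A_4: (-550)z + (2176075) = 2313850, so z = -501/2.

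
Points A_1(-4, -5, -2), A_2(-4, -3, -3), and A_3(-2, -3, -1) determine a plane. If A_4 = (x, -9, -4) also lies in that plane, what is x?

A normal to the plane is n = A_1A_2 × A_1A_3 = (4, -2, -4).
A_4 lies in the plane iff n · A_1A_4 = 0.
This gives (4)x + (32) = 0, so x = -8.

-8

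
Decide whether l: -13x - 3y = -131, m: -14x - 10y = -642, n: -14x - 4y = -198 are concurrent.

Lines aᵢx + bᵢy = cᵢ with pairwise distinct directions are concurrent exactly when det[aᵢ bᵢ cᵢ] = 0.
Here the determinant is 0.
It vanishes, so the lines are concurrent at (-7, 74).

Yes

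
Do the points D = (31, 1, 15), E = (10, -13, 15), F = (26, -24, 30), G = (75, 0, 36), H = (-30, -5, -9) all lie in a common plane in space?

Yes

The plane through D, E, F has normal n = DE × DF = (-210, 315, 455) and equation n·P = 630.
Checking the remaining points: n·G = 630, n·H = 630.
All equal 630, so all 5 points lie in one plane.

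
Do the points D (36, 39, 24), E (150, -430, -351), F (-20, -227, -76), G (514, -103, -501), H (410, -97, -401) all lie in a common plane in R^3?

No

The plane through D, E, F has normal n = DE × DF = (-52850, 32400, -56588) and equation n·P = -1997112.
Checking the remaining points: n·G = -2151512, n·H = -2119512.
Since n·G = -2151512 ≠ -1997112, G is off the plane and the points are not all coplanar.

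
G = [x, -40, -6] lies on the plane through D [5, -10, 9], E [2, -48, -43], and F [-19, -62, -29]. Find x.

A normal to the plane is n = DE × DF = (-1260, 1134, -756).
G lies in the plane iff n · DG = 0.
This gives (-1260)x + (-16380) = 0, so x = -13.

-13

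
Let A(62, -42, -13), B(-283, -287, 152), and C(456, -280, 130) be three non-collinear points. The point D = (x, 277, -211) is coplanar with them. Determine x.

-199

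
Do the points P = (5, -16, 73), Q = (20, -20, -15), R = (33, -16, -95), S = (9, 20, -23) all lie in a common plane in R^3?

A normal to the plane through P, Q, R is n = PQ × PR = (672, 56, 112).
The plane has equation n·X = 10640. For S: n·S = 4592.
4592 ≠ 10640, so S is off the plane.

No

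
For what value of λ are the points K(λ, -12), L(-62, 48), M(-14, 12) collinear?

18

The three points are collinear iff det[KL; KM] = 0.
This determinant is linear in λ: (36)λ + (-648) = 0, so λ = 18.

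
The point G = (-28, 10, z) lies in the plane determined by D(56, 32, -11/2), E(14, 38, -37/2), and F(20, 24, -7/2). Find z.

5/2

Coplanarity requires DE · (DF × DG) = 0.
DE = (-42, 6, -13), DF = (-36, -8, 2); the triple product is linear in z with coefficient 552 and constant term -1380.
Setting it to zero: z = 5/2.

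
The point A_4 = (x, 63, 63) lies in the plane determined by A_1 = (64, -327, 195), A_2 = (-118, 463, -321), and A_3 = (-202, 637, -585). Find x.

10

A normal to the plane is n = A_1A_2 × A_1A_3 = (-118776, -4704, 34692).
A_4 lies in the plane iff n · A_1A_4 = 0.
This gives (-118776)x + (1187760) = 0, so x = 10.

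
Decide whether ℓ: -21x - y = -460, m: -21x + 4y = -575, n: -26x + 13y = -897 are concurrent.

The three lines meet at one point iff the augmented coefficient matrix [aᵢ bᵢ cᵢ] has rank < 3, i.e. its determinant vanishes.
Here the determinant is 0.
It vanishes, so the lines are concurrent at (23, -23).

Yes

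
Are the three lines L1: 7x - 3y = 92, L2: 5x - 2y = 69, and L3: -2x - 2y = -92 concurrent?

Yes

Lines aᵢx + bᵢy = cᵢ with pairwise distinct directions are concurrent exactly when det[aᵢ bᵢ cᵢ] = 0.
Here the determinant is 0.
It vanishes, so the lines are concurrent at (23, 23).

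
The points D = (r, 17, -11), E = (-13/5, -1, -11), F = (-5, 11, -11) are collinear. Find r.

Direction EF = (-12/5, 12, 0). From the y-coordinate of D, the parameter along the line is τ = (17 − (-1))/12 = 3/2.
Then r = (-13/5) + 3/2·(-12/5) = -31/5.

-31/5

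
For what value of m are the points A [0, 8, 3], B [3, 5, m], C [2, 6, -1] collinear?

-3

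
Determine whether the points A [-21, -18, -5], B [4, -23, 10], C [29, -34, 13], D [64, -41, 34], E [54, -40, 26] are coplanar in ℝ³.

The plane through A, B, C has normal n = AB × AC = (150, 300, -150) and equation n·P = -7800.
Checking the remaining points: n·D = -7800, n·E = -7800.
All equal -7800, so all 5 points lie in one plane.

Yes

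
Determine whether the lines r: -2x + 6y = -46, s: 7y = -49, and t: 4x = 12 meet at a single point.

No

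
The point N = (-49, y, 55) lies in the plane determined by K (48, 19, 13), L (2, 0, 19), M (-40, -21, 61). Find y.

The plane through K, L, M has equation −672x + 1680y + 168z = 1848.
Substituting N: (1680)y + (42168) = 1848, so y = -24.

-24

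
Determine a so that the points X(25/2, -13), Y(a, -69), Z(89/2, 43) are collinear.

-39/2

Collinearity: (Y − X) must be parallel to (Z − X) = (32, 56).
Cross-multiplying the components: (a − 25/2)·(56) = (-56)·(32).
Solving gives a = -39/2.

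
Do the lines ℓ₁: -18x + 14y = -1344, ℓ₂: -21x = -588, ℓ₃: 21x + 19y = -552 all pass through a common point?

Yes

Lines aᵢx + bᵢy = cᵢ with pairwise distinct directions are concurrent exactly when det[aᵢ bᵢ cᵢ] = 0.
Here the determinant is 0.
It vanishes, so the lines are concurrent at (28, -60).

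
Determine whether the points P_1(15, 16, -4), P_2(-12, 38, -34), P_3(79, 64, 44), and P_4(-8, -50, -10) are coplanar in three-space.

A normal to the plane through P_1, P_2, P_3 is n = P_1P_2 × P_1P_3 = (2496, -624, -2704).
The plane has equation n·P = 38272. For P_4: n·P_4 = 38272.
Equal, so P_4 lies in the plane and all four are coplanar.

Yes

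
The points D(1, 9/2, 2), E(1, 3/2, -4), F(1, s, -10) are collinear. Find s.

Collinearity requires DE × DF = 0; each component is linear in s.
The x-component gives (6)s + (9) = 0, so s = -3/2.
The remaining components then also vanish.

-3/2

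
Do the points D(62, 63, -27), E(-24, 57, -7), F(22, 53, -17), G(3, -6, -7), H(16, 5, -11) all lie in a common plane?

The plane through D, E, F has normal n = DE × DF = (140, 60, 620) and equation n·P = -4280.
Checking the remaining points: n·G = -4280, n·H = -4280.
All equal -4280, so all 5 points lie in one plane.

Yes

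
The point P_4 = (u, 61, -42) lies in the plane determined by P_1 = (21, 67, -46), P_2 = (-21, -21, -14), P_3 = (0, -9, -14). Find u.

49/2

The plane through P_1, P_2, P_3 has equation −384x + 672y + 1344z = -24864.
Substituting P_4: (-384)u + (-15456) = -24864, so u = 49/2.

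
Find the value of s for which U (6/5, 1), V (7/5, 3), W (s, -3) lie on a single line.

Collinearity: (W − U) must be parallel to (V − U) = (1/5, 2).
Cross-multiplying the components: (s − 6/5)·(2) = (-4)·(1/5).
Solving gives s = 4/5.

4/5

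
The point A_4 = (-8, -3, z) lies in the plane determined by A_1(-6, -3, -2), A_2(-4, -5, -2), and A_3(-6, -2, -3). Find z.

0

A normal to the plane is n = A_1A_2 × A_1A_3 = (2, 2, 2).
A_4 lies in the plane iff n · A_1A_4 = 0.
This gives (2)z + (0) = 0, so z = 0.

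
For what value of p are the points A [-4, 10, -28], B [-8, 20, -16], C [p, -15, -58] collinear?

6

Collinearity requires AB × AC = 0; each component is linear in p.
The y-component gives (12)p + (-72) = 0, so p = 6.
The remaining components then also vanish.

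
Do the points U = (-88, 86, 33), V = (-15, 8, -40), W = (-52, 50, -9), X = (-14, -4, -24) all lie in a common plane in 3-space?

The four points are coplanar iff the 3×3 determinant with rows UV, UW, UX is zero.
Rows: (73, -78, -73), (36, -36, -42), (74, -90, -57).
Expanding along the first row: (73)(-1728) − (-78)(1056) + (-73)(-576) = -1728.
Nonzero ⇒ not coplanar.

No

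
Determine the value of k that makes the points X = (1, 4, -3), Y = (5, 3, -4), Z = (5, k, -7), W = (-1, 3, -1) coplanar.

6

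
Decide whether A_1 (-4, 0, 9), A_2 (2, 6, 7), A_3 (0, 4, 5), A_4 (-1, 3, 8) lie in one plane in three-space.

A normal to the plane through A_1, A_2, A_3 is n = A_1A_2 × A_1A_3 = (-16, 16, 0).
The plane has equation n·P = 64. For A_4: n·A_4 = 64.
Equal, so A_4 lies in the plane and all four are coplanar.

Yes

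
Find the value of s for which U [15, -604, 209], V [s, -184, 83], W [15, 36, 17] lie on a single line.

Collinearity requires UV × UW = 0; each component is linear in s.
The y-component gives (192)s + (-2880) = 0, so s = 15.
The remaining components then also vanish.

15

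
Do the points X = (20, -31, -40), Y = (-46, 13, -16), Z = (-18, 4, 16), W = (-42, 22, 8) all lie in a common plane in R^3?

No

A normal to the plane through X, Y, Z is n = XY × XZ = (1624, 2784, -638).
The plane has equation n·P = -28304. For W: n·W = -12064.
-12064 ≠ -28304, so W is off the plane.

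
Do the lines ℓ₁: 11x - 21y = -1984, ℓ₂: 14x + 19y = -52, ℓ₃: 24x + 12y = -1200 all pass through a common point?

No

Lines aᵢx + bᵢy = cᵢ with pairwise distinct directions are concurrent exactly when det[aᵢ bᵢ cᵢ] = 0.
Here the determinant is 864.
Nonzero, so no common point exists.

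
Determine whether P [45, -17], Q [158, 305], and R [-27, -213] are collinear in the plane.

No

PQ = (113, 322), PR = (-72, -196).
If collinear, PR would be a scalar multiple of PQ. But (113)·(-196) ≠ (322)·(-72) (difference 1036), so they are not parallel; the points are not collinear.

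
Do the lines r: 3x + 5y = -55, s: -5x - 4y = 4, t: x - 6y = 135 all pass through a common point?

Intersecting r and s: solving the 2×2 system gives (x, y) = (200/13, -263/13).
Substitute into t: (1)(200/13) + (-6)(-263/13) = 1778/13.
But t requires 135 ≠ 1778/13, so the three lines have no common point.

No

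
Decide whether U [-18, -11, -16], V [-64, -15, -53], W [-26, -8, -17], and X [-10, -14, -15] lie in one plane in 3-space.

Yes

With U as base: UV = (-46, -4, -37), UW = (-8, 3, -1), UX = (8, -3, 1).
UW × UX = (0, 0, 0).
UV · (UW × UX) = 0.
The scalar triple product vanishes, so the four points are coplanar.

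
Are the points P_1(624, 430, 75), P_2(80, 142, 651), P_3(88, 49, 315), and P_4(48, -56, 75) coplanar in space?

A normal to the plane through P_1, P_2, P_3 is n = P_1P_2 × P_1P_3 = (150336, -178176, 52896).
The plane has equation n·P = 21161184. For P_4: n·P_4 = 21161184.
Equal, so P_4 lies in the plane and all four are coplanar.

Yes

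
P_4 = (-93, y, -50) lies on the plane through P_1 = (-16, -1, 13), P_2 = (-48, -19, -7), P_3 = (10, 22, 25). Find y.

Coplanarity requires P_1P_2 · (P_1P_3 × P_1P_4) = 0.
P_1P_2 = (-32, -18, -20), P_1P_3 = (26, 23, 12); the triple product is linear in y with coefficient -136 and constant term -2040.
Setting it to zero: y = -15.

-15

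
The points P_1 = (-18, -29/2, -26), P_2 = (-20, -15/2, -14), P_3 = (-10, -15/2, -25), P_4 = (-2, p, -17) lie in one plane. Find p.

9/2

Normal to plane P_1P_2P_3: n = (-77, 98, -70); plane equation n·P = 1785.
Requiring n·P_4 = 1785: (98)p + (1344) = 1785.
So p = 9/2.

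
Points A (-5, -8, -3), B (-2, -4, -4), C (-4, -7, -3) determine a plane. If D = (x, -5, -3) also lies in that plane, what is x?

Coplanarity requires AB · (AC × AD) = 0.
AB = (3, 4, -1), AC = (1, 1, 0); the triple product is linear in x with coefficient 1 and constant term 2.
Setting it to zero: x = -2.

-2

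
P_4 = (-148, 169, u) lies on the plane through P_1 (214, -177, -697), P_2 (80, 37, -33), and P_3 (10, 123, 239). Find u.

423

The plane through P_1, P_2, P_3 has equation 1104x − 10032y + 3456z = -396912.
Substituting P_4: (3456)u + (-1858800) = -396912, so u = 423.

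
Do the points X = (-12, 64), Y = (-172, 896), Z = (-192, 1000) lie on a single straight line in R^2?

XY = (-160, 832), XZ = (-180, 936).
Twice the signed area of △XYZ is (-160)(936) − (832)(-180) = 0.
The triangle is degenerate (zero area), so the points are collinear.

Yes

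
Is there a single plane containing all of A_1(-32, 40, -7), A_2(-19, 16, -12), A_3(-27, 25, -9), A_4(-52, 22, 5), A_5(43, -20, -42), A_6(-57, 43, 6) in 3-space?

The plane through A_1, A_2, A_3 has normal n = A_1A_2 × A_1A_3 = (-27, 1, -75) and equation n·P = 1429.
Checking the remaining points: n·A_4 = 1051, n·A_5 = 1969, n·A_6 = 1132.
Since n·A_4 = 1051 ≠ 1429, A_4 is off the plane and the points are not all coplanar.

No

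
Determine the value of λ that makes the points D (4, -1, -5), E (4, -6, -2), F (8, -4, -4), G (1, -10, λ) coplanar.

Normal to plane DEF: n = (4, 12, 20); plane equation n·P = -96.
Requiring n·G = -96: (20)λ + (-116) = -96.
So λ = 1.

1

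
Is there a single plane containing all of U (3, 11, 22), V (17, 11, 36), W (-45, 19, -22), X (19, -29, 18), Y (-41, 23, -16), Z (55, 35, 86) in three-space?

The plane through U, V, W has normal n = UV × UW = (-112, -56, 112) and equation n·P = 1512.
Checking the remaining points: n·X = 1512, n·Y = 1512, n·Z = 1512.
All equal 1512, so all 6 points lie in one plane.

Yes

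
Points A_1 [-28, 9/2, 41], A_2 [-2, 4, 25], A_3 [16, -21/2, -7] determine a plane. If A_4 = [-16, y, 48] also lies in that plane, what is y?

14

The plane through A_1, A_2, A_3 has equation −216x + 544y − 368z = -6592.
Substituting A_4: (544)y + (-14208) = -6592, so y = 14.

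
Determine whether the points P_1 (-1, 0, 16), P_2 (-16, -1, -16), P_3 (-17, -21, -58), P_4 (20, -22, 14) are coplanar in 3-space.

The four points are coplanar iff the 3×3 determinant with rows P_1P_2, P_1P_3, P_1P_4 is zero.
Rows: (-15, -1, -32), (-16, -21, -74), (21, -22, -2).
Expanding along the first row: (-15)(-1586) − (-1)(1586) + (-32)(793) = 0.
Zero determinant ⇒ coplanar.

Yes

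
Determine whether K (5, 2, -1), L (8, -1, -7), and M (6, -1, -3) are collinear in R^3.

No

KL = (3, -3, -6), KM = (1, -3, -2).
KL × KM = (-12, 0, -6).
The cross product is nonzero, so the points do not lie on one line.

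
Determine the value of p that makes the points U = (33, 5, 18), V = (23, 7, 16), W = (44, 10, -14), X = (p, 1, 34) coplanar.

The points are coplanar iff UV · (UW × UX) = 0.
Expanding, this is linear in p: (-54)p + (1998) = 0.
So p = 37.

37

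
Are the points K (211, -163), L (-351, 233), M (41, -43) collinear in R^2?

KL = (-562, 396), KM = (-170, 120).
If collinear, KM would be a scalar multiple of KL. But (-562)·(120) ≠ (396)·(-170) (difference -120), so they are not parallel; the points are not collinear.

No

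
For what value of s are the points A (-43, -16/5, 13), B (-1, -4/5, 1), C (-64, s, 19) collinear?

-22/5

Collinearity requires AB × AC = 0; each component is linear in s.
The x-component gives (12)s + (264/5) = 0, so s = -22/5.
The remaining components then also vanish.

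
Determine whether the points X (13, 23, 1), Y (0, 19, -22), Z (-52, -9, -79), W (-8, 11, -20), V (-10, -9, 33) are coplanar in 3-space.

The plane through X, Y, Z has normal n = XY × XZ = (-416, 455, 156) and equation n·P = 5213.
Checking the remaining points: n·W = 5213, n·V = 5213.
All equal 5213, so all 5 points lie in one plane.

Yes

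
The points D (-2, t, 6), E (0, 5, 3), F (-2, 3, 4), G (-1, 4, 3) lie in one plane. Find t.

3

The points are coplanar iff DE · (DF × DG) = 0.
Expanding, this is linear in t: (1)t + (-3) = 0.
So t = 3.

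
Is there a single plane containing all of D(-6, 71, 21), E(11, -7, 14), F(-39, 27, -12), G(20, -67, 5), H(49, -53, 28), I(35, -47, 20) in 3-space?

The plane through D, E, F has normal n = DE × DF = (2266, 792, -3322) and equation n·P = -27126.
Checking the remaining points: n·G = -24354, n·H = -23958, n·I = -24354.
Since n·G = -24354 ≠ -27126, G is off the plane and the points are not all coplanar.

No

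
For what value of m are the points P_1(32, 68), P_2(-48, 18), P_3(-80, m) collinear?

The three points are collinear iff det[P_1P_2; P_1P_3] = 0.
This determinant is linear in m: (-80)m + (-160) = 0, so m = -2.

-2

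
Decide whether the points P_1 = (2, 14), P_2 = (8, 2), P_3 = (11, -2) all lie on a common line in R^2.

No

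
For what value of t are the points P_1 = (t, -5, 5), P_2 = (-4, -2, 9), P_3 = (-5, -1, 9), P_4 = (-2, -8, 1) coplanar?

-3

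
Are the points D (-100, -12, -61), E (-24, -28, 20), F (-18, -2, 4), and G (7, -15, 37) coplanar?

The four points are coplanar iff the 3×3 determinant with rows DE, DF, DG is zero.
Rows: (76, -16, 81), (82, 10, 65), (107, -3, 98).
Expanding along the first row: (76)(1175) − (-16)(1081) + (81)(-1316) = 0.
Zero determinant ⇒ coplanar.

Yes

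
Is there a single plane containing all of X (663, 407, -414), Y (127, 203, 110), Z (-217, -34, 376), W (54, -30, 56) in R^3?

No

A normal to the plane through X, Y, Z is n = XY × XZ = (69924, -37680, 56856).
The plane has equation n·P = 7485468. For W: n·W = 8090232.
8090232 ≠ 7485468, so W is off the plane.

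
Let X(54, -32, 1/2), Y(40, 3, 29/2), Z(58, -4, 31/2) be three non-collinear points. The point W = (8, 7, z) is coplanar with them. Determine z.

17/2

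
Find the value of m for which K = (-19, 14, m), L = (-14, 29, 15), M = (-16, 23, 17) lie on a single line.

Collinearity requires KL × KM = 0; each component is linear in m.
The x-component gives (-6)m + (120) = 0, so m = 20.
The remaining components then also vanish.

20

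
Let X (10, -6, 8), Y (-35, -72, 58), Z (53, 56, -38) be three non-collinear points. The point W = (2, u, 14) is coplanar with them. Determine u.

-16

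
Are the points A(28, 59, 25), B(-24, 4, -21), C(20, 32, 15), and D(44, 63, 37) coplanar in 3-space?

A normal to the plane through A, B, C is n = AB × AC = (-692, -152, 964).
The plane has equation n·P = -4244. For D: n·D = -4356.
-4356 ≠ -4244, so D is off the plane.

No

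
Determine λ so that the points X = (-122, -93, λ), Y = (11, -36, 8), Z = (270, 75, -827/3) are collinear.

461/3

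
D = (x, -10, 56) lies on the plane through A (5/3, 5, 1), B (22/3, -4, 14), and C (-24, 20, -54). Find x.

The plane through A, B, C has equation 300x − 22y − 146z = 244.
Substituting D: (300)x + (-7956) = 244, so x = 82/3.

82/3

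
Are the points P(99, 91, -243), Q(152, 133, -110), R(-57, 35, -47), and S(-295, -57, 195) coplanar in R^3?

Yes

A normal to the plane through P, Q, R is n = PQ × PR = (15680, -31136, 3584).
The plane has equation n·X = -2151968. For S: n·S = -2151968.
Equal, so S lies in the plane and all four are coplanar.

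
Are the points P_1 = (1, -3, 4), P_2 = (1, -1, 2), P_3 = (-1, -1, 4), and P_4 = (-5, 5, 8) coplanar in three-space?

No

A normal to the plane through P_1, P_2, P_3 is n = P_1P_2 × P_1P_3 = (4, 4, 4).
The plane has equation n·P = 8. For P_4: n·P_4 = 32.
32 ≠ 8, so P_4 is off the plane.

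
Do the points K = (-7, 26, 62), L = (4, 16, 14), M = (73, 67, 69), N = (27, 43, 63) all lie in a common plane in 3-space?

The four points are coplanar iff the 3×3 determinant with rows KL, KM, KN is zero.
Rows: (11, -10, -48), (80, 41, 7), (34, 17, 1).
Expanding along the first row: (11)(-78) − (-10)(-158) + (-48)(-34) = -806.
Nonzero ⇒ not coplanar.

No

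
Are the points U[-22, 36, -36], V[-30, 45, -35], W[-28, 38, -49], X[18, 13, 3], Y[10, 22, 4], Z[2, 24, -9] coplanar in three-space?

No

The plane through U, V, W has normal n = UV × UW = (-119, -110, 38) and equation n·P = -2710.
Checking the remaining points: n·X = -3458, n·Y = -3458, n·Z = -3220.
Since n·X = -3458 ≠ -2710, X is off the plane and the points are not all coplanar.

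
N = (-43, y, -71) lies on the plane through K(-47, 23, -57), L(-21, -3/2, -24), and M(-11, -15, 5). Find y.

24

The plane through K, L, M has equation −265x − 424y − 106z = 8745.
Substituting N: (-424)y + (18921) = 8745, so y = 24.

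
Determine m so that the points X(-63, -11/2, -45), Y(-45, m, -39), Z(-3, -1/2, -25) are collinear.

Direction XZ = (60, 5, 20). From the x-coordinate of Y, the parameter along the line is τ = (-45 − (-63))/60 = 3/10.
Then m = (-11/2) + 3/10·(5) = -4.

-4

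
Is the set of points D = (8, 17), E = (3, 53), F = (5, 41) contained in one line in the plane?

DE = (-5, 36), DF = (-3, 24).
If collinear, DF would be a scalar multiple of DE. But (-5)·(24) ≠ (36)·(-3) (difference -12), so they are not parallel; the points are not collinear.

No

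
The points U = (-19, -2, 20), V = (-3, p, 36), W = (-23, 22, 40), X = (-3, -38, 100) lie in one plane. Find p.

Normal to plane UWX: n = (2640, 640, -240); plane equation n·P = -56240.
Requiring n·V = -56240: (640)p + (-16560) = -56240.
So p = -62.

-62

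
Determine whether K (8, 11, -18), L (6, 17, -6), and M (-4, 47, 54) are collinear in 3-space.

Yes

KL = (-2, 6, 12), KM = (-12, 36, 72).
KL × KM = (0, 0, 0).
The cross product vanishes, so the three points are collinear.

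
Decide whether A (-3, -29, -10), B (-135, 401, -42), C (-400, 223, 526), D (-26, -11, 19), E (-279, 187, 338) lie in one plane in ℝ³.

No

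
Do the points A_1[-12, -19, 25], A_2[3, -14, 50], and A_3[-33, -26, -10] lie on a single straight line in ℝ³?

A_1A_2 = (15, 5, 25), A_1A_3 = (-21, -7, -35).
A_1A_2 × A_1A_3 = (0, 0, 0).
The cross product vanishes, so the three points are collinear.

Yes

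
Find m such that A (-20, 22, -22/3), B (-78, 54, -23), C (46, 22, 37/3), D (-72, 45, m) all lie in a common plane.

The points are coplanar iff AB · (AC × AD) = 0.
Expanding, this is linear in m: (-2112)m + (-45760) = 0.
So m = -65/3.

-65/3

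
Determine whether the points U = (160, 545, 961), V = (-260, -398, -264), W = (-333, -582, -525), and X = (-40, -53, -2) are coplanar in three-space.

The four points are coplanar iff the 3×3 determinant with rows UV, UW, UX is zero.
Rows: (-420, -943, -1225), (-493, -1127, -1486), (-200, -598, -963).
Expanding along the first row: (-420)(196673) − (-943)(177559) + (-1225)(69414) = -196673.
Nonzero ⇒ not coplanar.

No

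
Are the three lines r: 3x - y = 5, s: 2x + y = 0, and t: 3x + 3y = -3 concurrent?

Yes

The three lines meet at one point iff the augmented coefficient matrix [aᵢ bᵢ cᵢ] has rank < 3, i.e. its determinant vanishes.
Here the determinant is 0.
It vanishes, so the lines are concurrent at (1, -2).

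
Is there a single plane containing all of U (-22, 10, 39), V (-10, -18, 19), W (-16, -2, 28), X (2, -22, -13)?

Yes

A normal to the plane through U, V, W is n = UV × UW = (68, 12, 24).
The plane has equation n·P = -440. For X: n·X = -440.
Equal, so X lies in the plane and all four are coplanar.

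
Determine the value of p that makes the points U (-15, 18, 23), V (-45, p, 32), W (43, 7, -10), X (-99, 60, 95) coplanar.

15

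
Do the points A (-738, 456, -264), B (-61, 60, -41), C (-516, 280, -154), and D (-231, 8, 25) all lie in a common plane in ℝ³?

With A as base: AB = (677, -396, 223), AC = (222, -176, 110), AD = (507, -448, 289).
AC × AD = (-1584, -8388, -10224).
AB · (AC × AD) = -30672.
Since -30672 ≠ 0, the four points are not coplanar.

No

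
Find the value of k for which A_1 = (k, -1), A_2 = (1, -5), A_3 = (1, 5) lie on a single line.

The three points are collinear iff det[A_1A_2; A_1A_3] = 0.
This determinant is linear in k: (-10)k + (10) = 0, so k = 1.

1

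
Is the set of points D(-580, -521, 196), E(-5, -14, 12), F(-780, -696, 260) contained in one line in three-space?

DE = (575, 507, -184), DF = (-200, -175, 64).
Comparing components 2 and 3: (507)(64) − (-184)(-175) = 248 ≠ 0, so DE and DF are not parallel and the points are not collinear.

No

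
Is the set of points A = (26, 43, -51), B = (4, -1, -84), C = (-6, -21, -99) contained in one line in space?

AB = (-22, -44, -33), AC = (-32, -64, -48).
AB × AC = (0, 0, 0).
The cross product vanishes, so the three points are collinear.

Yes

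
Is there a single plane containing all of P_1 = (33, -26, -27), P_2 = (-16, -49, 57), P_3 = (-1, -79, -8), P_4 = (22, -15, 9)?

A normal to the plane through P_1, P_2, P_3 is n = P_1P_2 × P_1P_3 = (4015, -1925, 1815).
The plane has equation n·P = 133540. For P_4: n·P_4 = 133540.
Equal, so P_4 lies in the plane and all four are coplanar.

Yes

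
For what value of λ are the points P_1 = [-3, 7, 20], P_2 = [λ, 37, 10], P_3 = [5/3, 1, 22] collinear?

-79/3

Direction P_1P_3 = (14/3, -6, 2). From the y-coordinate of P_2, the parameter along the line is τ = (37 − 7)/(-6) = -5.
Then λ = (-3) + (-5)·(14/3) = -79/3.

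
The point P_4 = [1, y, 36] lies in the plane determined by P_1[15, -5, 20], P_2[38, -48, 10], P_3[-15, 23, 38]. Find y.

The plane through P_1, P_2, P_3 has equation −494x − 114y − 646z = -19760.
Substituting P_4: (-114)y + (-23750) = -19760, so y = -35.

-35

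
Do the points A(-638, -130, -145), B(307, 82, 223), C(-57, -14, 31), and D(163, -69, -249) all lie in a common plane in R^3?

Yes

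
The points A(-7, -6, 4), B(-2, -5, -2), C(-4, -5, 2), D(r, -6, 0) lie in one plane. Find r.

-5

Normal to plane ABC: n = (4, -8, 2); plane equation n·P = 28.
Requiring n·D = 28: (4)r + (48) = 28.
So r = -5.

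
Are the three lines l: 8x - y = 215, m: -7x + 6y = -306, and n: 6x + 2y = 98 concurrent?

Yes

The three lines meet at one point iff the augmented coefficient matrix [aᵢ bᵢ cᵢ] has rank < 3, i.e. its determinant vanishes.
Here the determinant is 0.
It vanishes, so the lines are concurrent at (24, -23).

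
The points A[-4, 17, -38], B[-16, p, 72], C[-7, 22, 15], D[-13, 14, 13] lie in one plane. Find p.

20

Coplanarity ⇔ det[AB; AC; AD] = 0.
Expanding, this is linear in p: (-324)p + (6480) = 0.
So p = 20.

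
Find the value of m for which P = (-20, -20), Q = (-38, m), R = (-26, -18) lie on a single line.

The three points are collinear iff det[PQ; PR] = 0.
This determinant is linear in m: (6)m + (84) = 0, so m = -14.

-14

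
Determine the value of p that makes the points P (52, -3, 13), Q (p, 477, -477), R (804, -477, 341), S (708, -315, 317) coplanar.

The points are coplanar iff PQ · (PR × PS) = 0.
Expanding, this is linear in p: (-41760)p + (-41676480) = 0.
So p = -998.

-998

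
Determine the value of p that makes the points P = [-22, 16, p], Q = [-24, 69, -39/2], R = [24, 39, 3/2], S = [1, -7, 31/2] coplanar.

The points are coplanar iff PQ · (PR × PS) = 0.
Expanding, this is linear in p: (2898)p + (-5796) = 0.
So p = 2.

2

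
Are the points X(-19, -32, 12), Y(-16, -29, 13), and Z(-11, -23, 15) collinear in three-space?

No

XY = (3, 3, 1), XZ = (8, 9, 3).
XY × XZ = (0, -1, 3).
The cross product is nonzero, so the points do not lie on one line.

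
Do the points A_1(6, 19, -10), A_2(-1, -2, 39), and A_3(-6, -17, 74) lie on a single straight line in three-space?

Yes

A_1A_2 = (-7, -21, 49), A_1A_3 = (-12, -36, 84).
A_1A_2 × A_1A_3 = (0, 0, 0).
The cross product vanishes, so the three points are collinear.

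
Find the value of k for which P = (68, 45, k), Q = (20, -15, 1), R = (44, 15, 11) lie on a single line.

21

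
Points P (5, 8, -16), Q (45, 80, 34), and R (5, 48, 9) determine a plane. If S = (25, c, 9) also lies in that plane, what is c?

Coplanarity requires PQ · (PR × PS) = 0.
PQ = (40, 72, 50), PR = (0, 40, 25); the triple product is linear in c with coefficient -1000 and constant term 44000.
Setting it to zero: c = 44.

44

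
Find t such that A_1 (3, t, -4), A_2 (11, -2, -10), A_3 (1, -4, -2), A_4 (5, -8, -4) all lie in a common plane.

-2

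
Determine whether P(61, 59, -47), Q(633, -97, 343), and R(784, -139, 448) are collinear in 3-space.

PQ = (572, -156, 390), PR = (723, -198, 495).
PQ × PR = (0, -1170, -468).
The cross product is nonzero, so the points do not lie on one line.

No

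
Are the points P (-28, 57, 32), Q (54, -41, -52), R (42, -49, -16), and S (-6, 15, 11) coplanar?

No

The four points are coplanar iff the 3×3 determinant with rows PQ, PR, PS is zero.
Rows: (82, -98, -84), (70, -106, -48), (22, -42, -21).
Expanding along the first row: (82)(210) − (-98)(-414) + (-84)(-608) = 27720.
Nonzero ⇒ not coplanar.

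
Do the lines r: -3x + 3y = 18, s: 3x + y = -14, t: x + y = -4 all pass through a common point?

Intersecting r and s: solving the 2×2 system gives (x, y) = (-5, 1).
Substitute into t: (1)(-5) + (1)(1) = -4.
This equals -4, so (-5, 1) lies on all three lines and they are concurrent.

Yes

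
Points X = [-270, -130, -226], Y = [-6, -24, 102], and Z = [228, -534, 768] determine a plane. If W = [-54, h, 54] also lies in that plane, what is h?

-62

The plane through X, Y, Z has equation 237876x − 99072y − 159444z = -15312816.
Substituting W: (-99072)h + (-21455280) = -15312816, so h = -62.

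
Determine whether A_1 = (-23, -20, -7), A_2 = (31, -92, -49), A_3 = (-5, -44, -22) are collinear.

A_1A_2 = (54, -72, -42), A_1A_3 = (18, -24, -15).
A_1A_2 × A_1A_3 = (72, 54, 0).
The cross product is nonzero, so the points do not lie on one line.

No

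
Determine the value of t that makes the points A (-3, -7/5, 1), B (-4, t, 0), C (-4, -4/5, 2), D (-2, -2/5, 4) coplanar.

The points are coplanar iff AB · (AC × AD) = 0.
Expanding, this is linear in t: (4)t + (32/5) = 0.
So t = -8/5.

-8/5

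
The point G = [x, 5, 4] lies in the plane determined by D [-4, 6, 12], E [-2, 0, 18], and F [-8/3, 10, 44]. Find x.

-13/3

A normal to the plane is n = DE × DF = (-216, -56, 16).
G lies in the plane iff n · DG = 0.
This gives (-216)x + (-936) = 0, so x = -13/3.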